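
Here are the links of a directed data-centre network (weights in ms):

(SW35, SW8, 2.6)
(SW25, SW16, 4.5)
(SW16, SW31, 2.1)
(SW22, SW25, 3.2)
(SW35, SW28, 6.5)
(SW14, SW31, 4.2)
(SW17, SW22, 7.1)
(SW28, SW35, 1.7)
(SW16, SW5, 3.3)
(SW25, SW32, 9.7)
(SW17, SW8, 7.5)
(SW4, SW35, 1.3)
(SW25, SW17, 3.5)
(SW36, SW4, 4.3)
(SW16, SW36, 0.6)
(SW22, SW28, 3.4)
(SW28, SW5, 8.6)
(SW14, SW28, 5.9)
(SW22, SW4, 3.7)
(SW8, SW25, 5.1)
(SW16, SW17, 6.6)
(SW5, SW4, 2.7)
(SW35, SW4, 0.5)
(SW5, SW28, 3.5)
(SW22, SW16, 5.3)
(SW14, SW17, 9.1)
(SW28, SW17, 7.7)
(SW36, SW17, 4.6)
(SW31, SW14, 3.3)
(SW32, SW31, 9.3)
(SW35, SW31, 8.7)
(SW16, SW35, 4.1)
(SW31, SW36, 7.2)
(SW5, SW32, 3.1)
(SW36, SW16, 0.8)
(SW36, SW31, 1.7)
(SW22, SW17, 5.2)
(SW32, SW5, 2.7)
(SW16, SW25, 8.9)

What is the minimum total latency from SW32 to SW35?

Compare a few routes:
SW32 → SW5 → SW4 → SW35: 2.7+2.7+1.3 = 6.7
SW32 → SW5 → SW28 → SW35: 2.7+3.5+1.7 = 7.9
Cheapest is SW32 → SW5 → SW4 → SW35 at 6.7 ms.

6.7 ms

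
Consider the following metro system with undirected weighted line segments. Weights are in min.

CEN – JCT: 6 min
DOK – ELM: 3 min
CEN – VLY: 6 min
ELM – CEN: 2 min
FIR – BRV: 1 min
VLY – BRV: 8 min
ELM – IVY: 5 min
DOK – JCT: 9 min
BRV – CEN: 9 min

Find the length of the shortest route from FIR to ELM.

Running Dijkstra from FIR:
FIR: 0
BRV: 1  (via FIR)
VLY: 9  (via BRV)
CEN: 10  (via BRV)
ELM: 12  (via CEN)
Shortest route: FIR → BRV → CEN → ELM = 12 min.

12 min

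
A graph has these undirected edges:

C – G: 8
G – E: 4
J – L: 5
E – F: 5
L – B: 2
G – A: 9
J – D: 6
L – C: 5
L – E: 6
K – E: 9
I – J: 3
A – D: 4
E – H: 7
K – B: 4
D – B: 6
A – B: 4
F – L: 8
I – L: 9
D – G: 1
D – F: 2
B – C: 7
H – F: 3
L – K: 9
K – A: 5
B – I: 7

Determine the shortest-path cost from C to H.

14

Settle nodes by increasing distance from C:
C: 0
L: 5  (via C)
B: 7  (via C)
G: 8  (via C)
D: 9  (via G)
J: 10  (via L)
A: 11  (via B)
E: 11  (via L)
F: 11  (via D)
K: 11  (via B)
I: 13  (via J)
H: 14  (via F)
Shortest route: C → G → D → F → H = 14.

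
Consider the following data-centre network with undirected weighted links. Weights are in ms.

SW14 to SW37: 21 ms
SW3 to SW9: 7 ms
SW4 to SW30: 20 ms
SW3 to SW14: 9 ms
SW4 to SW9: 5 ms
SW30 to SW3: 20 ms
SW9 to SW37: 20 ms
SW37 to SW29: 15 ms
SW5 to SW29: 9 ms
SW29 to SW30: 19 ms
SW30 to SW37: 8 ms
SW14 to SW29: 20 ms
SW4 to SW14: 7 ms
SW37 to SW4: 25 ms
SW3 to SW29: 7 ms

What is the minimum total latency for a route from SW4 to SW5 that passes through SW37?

Shortest SW4→SW37: SW4 → SW37 = 25
Best SW37 to SW5: SW37 → SW29 → SW5 costing 24
Total via SW37: 25 + 24 = 49 ms.

49 ms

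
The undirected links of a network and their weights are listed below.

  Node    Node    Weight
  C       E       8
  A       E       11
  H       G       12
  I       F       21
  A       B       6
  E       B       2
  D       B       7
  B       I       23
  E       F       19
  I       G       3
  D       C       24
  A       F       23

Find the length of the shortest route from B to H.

Candidate routes:
B–E–F–I–G–H: 2+19+21+3+12 = 57
B–I–G–H: 23+3+12 = 38
Cheapest is B–I–G–H at 38.

38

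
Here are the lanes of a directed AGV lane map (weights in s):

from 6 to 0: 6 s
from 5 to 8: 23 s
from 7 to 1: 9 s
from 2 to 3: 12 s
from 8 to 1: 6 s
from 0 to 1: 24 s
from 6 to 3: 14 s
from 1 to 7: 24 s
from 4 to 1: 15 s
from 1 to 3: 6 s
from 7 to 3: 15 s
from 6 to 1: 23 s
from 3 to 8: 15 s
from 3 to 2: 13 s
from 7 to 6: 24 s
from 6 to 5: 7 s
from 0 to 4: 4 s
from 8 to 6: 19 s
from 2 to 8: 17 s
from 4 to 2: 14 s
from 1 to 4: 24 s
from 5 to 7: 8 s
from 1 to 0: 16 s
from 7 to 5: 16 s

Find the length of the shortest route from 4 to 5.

Enumerating some paths:
4 - 1 - 7 - 5: 15+24+16 = 55
4 - 2 - 8 - 6 - 5: 14+17+19+7 = 57
Cheapest is 4 - 1 - 7 - 5 at 55 s.

55 s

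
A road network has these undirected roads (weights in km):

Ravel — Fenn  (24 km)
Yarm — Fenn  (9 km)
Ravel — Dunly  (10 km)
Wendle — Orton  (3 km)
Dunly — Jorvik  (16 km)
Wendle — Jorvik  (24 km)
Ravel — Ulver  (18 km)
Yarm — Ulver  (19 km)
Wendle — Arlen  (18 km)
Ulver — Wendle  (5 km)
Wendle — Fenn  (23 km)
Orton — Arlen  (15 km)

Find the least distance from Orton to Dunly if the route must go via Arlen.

Shortest Orton→Arlen: Orton–Arlen = 15
Best Arlen to Dunly: Arlen–Wendle–Ulver–Ravel–Dunly costing 51
Total via Arlen: 15 + 51 = 66 km.

66 km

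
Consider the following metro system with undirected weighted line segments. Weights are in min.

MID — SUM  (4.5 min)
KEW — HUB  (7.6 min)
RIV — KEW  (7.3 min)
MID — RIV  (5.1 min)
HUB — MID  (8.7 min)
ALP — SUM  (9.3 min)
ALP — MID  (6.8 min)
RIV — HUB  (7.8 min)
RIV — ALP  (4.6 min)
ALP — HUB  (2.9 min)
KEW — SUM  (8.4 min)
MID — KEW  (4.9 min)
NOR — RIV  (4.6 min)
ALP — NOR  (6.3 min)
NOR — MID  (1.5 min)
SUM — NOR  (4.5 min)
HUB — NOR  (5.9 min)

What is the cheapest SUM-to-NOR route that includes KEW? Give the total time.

Best SUM to KEW: SUM–KEW costing 8.4
Best KEW to NOR: KEW–MID–NOR costing 6.4
Total via KEW: 8.4 + 6.4 = 14.8 min.

14.8 min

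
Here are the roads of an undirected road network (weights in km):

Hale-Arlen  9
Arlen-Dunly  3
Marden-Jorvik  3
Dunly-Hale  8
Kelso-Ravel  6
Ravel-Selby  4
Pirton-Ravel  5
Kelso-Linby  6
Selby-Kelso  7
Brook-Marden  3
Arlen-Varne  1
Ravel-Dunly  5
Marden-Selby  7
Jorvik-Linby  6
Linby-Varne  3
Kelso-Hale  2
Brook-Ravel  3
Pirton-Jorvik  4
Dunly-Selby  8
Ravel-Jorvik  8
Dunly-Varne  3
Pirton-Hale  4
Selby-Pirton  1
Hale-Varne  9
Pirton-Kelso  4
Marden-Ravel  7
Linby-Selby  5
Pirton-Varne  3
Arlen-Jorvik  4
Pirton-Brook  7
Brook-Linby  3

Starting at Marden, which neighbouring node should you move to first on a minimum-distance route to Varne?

Jorvik

Enumerating some paths:
Marden → Jorvik → Arlen → Varne: 3+4+1 = 8
Marden → Brook → Linby → Varne: 3+3+3 = 9
Marden → Selby → Pirton → Varne: 7+1+3 = 11
Marden → Jorvik → Pirton → Varne: 3+4+3 = 10
Cheapest is Marden → Jorvik → Arlen → Varne at 8 km.
So from Marden the first move is to Jorvik.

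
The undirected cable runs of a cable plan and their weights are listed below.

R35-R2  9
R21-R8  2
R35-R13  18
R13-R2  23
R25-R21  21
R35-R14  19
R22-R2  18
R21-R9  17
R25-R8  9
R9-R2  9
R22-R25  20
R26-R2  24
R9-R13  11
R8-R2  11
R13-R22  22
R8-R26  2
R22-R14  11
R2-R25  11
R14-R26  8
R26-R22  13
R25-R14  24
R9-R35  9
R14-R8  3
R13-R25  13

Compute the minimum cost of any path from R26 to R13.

24

Compare a few routes:
R26–R8–R25–R13: 2+9+13 = 24
R26–R8–R21–R9–R13: 2+2+17+11 = 32
The minimum is 24 via R26–R8–R25–R13.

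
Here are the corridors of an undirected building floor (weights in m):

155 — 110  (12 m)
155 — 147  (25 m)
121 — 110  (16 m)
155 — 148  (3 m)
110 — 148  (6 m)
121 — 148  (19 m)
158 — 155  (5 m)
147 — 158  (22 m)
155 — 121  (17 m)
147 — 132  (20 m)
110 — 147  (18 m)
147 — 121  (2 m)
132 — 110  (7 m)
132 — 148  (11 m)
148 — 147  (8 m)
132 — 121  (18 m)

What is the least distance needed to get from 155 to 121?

Running Dijkstra from 155:
155: 0
148: 3  (via 155)
158: 5  (via 155)
110: 9  (via 148)
147: 11  (via 148)
121: 13  (via 147)
Shortest route: 155–148–147–121 = 13 m.

13 m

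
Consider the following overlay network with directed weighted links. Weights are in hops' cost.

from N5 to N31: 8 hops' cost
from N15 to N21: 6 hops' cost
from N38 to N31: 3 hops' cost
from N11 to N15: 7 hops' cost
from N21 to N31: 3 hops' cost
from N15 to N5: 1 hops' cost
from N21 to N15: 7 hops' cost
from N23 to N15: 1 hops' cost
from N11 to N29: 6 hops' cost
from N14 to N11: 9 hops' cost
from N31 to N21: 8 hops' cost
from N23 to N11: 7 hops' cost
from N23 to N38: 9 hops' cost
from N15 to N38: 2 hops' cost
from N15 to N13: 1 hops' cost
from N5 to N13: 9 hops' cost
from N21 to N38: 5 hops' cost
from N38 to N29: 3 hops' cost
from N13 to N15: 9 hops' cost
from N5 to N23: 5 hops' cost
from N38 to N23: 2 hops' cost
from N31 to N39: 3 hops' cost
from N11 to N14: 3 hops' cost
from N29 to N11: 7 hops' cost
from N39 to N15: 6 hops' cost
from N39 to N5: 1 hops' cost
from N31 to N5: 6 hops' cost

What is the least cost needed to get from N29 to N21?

20 hops' cost

Running Dijkstra from N29:
N29: 0
N11: 7  (via N29)
N14: 10  (via N11)
N15: 14  (via N11)
N5: 15  (via N15)
N13: 15  (via N15)
N38: 16  (via N15)
N23: 18  (via N38)
N31: 19  (via N38)
N21: 20  (via N15)
Shortest route: N29 → N11 → N15 → N21 = 20 hops' cost.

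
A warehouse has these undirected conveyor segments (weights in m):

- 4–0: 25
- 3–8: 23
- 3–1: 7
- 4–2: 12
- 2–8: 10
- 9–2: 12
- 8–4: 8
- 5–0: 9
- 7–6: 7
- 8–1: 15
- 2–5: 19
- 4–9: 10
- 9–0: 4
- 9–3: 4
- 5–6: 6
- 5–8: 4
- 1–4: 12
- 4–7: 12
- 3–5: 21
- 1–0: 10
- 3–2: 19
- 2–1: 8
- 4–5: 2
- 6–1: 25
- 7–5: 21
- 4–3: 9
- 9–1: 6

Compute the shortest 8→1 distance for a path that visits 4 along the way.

18 m

Shortest 8→4: 8–5–4 = 6
Shortest 4→1: 4–1 = 12
Total via 4: 6 + 12 = 18 m.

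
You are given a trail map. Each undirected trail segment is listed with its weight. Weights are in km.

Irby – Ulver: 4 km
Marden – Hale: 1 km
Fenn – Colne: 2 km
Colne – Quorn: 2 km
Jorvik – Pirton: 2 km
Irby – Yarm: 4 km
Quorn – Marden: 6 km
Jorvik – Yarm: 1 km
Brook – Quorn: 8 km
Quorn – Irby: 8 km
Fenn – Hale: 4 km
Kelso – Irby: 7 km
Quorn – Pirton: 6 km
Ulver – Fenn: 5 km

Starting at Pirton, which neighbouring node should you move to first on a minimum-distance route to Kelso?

Jorvik

Compare a few routes:
Pirton → Quorn → Irby → Kelso: 6+8+7 = 21
Pirton → Quorn → Marden → Hale → Fenn → Ulver → Irby → Kelso: 6+6+1+4+5+4+7 = 33
Pirton → Jorvik → Yarm → Irby → Kelso: 2+1+4+7 = 14
Pirton → Quorn → Colne → Fenn → Ulver → Irby → Kelso: 6+2+2+5+4+7 = 26
Cheapest is Pirton → Jorvik → Yarm → Irby → Kelso at 14 km.
So from Pirton the first move is to Jorvik.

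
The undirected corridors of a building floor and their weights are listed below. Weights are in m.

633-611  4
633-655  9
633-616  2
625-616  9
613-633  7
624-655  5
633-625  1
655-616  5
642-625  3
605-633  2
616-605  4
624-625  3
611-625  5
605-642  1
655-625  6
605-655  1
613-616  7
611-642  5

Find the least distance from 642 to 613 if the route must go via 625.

11 m

Best 642 to 625: 642–625 costing 3
Shortest 625→613: 625–633–613 = 8
Total via 625: 3 + 8 = 11 m.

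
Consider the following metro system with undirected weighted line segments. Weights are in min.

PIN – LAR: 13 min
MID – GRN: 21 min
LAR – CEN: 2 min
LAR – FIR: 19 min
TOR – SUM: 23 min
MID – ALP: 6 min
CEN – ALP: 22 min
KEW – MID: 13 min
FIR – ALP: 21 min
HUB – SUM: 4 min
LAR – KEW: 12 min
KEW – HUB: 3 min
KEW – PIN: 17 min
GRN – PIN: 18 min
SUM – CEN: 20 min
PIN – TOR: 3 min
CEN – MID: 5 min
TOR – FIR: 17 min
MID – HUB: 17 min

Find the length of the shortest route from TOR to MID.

Running Dijkstra from TOR:
TOR: 0
PIN: 3  (via TOR)
LAR: 16  (via PIN)
FIR: 17  (via TOR)
CEN: 18  (via LAR)
KEW: 20  (via PIN)
GRN: 21  (via PIN)
MID: 23  (via CEN)
Shortest route: TOR → PIN → LAR → CEN → MID = 23 min.

23 min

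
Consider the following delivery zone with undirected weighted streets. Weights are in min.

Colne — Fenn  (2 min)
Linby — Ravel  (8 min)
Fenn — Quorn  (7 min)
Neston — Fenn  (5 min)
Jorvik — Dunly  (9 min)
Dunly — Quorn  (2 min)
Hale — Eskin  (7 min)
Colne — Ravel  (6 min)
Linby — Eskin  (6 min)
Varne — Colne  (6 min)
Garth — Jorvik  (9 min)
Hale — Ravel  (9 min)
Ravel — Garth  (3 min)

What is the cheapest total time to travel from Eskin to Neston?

27 min

Enumerating some paths:
Eskin → Linby → Ravel → Colne → Fenn → Neston: 6+8+6+2+5 = 27
Eskin → Hale → Ravel → Colne → Fenn → Neston: 7+9+6+2+5 = 29
Cheapest is Eskin → Linby → Ravel → Colne → Fenn → Neston at 27 min.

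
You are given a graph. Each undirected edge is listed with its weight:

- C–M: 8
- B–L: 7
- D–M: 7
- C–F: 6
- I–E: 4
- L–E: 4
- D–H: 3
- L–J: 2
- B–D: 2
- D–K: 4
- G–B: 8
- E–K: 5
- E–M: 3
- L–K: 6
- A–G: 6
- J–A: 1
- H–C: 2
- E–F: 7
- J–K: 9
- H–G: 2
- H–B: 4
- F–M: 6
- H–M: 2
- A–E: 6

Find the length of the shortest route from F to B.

12

Running Dijkstra from F:
F: 0
C: 6  (via F)
M: 6  (via F)
E: 7  (via F)
H: 8  (via C)
G: 10  (via H)
D: 11  (via H)
I: 11  (via E)
L: 11  (via E)
B: 12  (via H)
Shortest route: F → C → H → B = 12.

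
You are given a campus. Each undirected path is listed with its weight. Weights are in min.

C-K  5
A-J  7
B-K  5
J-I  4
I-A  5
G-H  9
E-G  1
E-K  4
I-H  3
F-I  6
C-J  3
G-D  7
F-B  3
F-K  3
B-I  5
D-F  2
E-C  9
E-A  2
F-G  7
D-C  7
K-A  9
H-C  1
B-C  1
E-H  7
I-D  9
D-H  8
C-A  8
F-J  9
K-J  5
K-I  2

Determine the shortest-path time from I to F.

5 min

Settle nodes by increasing distance from I:
I: 0
K: 2  (via I)
H: 3  (via I)
C: 4  (via H)
J: 4  (via I)
A: 5  (via I)
B: 5  (via I)
F: 5  (via K)
Shortest route: I–K–F = 5 min.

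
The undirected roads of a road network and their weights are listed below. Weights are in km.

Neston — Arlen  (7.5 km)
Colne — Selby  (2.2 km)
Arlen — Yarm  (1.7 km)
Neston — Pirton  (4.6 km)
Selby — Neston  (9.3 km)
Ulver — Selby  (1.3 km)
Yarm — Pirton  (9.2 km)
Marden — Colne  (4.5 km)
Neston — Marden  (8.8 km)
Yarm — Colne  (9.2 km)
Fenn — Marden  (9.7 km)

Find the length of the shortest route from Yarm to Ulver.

12.7 km

Compare a few routes:
Yarm - Colne - Selby - Ulver: 9.2+2.2+1.3 = 12.7
Yarm - Pirton - Neston - Selby - Ulver: 9.2+4.6+9.3+1.3 = 24.4
Yarm - Arlen - Neston - Selby - Ulver: 1.7+7.5+9.3+1.3 = 19.8
Yarm - Arlen - Neston - Marden - Colne - Selby - Ulver: 1.7+7.5+8.8+4.5+2.2+1.3 = 26
The minimum is 12.7 km via Yarm - Colne - Selby - Ulver.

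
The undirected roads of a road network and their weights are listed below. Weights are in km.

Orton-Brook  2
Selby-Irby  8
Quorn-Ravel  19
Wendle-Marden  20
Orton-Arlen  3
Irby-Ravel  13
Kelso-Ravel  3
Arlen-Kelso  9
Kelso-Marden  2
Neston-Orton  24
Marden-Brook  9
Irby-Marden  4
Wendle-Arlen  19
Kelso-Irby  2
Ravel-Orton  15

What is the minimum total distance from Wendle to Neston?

46 km

Enumerating some paths:
Wendle - Marden - Brook - Orton - Neston: 20+9+2+24 = 55
Wendle - Arlen - Orton - Neston: 19+3+24 = 46
The minimum is 46 km via Wendle - Arlen - Orton - Neston.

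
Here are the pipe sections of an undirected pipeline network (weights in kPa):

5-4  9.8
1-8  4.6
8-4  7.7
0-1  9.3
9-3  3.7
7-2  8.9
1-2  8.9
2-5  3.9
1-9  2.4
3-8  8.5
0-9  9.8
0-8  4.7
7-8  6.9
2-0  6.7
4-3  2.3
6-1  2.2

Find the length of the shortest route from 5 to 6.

Shortest distances from 5:
5: 0
2: 3.9  (via 5)
4: 9.8  (via 5)
0: 10.6  (via 2)
3: 12.1  (via 4)
1: 12.8  (via 2)
7: 12.8  (via 2)
6: 15  (via 1)
Shortest route: 5 → 2 → 1 → 6 = 15 kPa.

15 kPa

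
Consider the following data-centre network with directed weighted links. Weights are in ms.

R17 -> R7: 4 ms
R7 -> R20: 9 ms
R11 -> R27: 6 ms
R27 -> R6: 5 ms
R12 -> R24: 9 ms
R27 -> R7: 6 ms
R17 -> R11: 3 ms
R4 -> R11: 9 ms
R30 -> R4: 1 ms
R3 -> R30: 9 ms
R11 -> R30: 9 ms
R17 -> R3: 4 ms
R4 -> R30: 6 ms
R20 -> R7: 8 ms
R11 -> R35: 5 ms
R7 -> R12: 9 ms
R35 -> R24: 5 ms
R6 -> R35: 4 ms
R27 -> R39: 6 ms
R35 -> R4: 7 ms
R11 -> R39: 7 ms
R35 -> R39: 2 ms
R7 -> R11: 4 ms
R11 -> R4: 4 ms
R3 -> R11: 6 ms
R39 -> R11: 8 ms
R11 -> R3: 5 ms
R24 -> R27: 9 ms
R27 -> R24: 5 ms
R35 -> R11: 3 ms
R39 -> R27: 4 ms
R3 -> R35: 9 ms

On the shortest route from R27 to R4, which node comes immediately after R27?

R7

Enumerating some paths:
R27 → R7 → R11 → R4: 6+4+4 = 14
R27 → R6 → R35 → R4: 5+4+7 = 16
R27 → R6 → R35 → R11 → R4: 5+4+3+4 = 16
The minimum is 14 ms via R27 → R7 → R11 → R4.
So from R27 the first move is to R7.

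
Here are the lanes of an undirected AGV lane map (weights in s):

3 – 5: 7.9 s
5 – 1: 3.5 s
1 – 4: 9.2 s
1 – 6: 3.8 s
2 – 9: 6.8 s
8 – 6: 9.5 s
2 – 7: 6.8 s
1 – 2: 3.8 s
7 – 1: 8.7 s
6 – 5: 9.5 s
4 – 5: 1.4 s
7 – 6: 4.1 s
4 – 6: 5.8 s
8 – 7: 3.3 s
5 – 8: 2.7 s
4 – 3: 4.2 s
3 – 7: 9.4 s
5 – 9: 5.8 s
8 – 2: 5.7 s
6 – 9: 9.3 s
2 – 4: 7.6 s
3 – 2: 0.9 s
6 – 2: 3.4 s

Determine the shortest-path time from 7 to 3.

Candidate routes:
7 → 2 → 3: 6.8+0.9 = 7.7
7 → 3: 9.4 = 9.4
7 → 8 → 2 → 3: 3.3+5.7+0.9 = 9.9
7 → 6 → 2 → 3: 4.1+3.4+0.9 = 8.4
The minimum is 7.7 s via 7 → 2 → 3.

7.7 s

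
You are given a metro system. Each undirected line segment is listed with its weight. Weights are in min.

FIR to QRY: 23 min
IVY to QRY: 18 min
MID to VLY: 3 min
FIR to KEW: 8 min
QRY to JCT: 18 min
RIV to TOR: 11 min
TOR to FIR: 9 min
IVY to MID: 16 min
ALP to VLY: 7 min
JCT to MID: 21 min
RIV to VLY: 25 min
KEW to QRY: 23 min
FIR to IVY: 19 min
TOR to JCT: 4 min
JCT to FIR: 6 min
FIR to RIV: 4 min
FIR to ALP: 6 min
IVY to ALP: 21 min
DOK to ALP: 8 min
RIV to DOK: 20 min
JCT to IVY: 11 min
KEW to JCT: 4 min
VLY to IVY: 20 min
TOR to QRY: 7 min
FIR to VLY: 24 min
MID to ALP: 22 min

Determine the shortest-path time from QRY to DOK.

30 min

Enumerating some paths:
QRY → TOR → JCT → FIR → ALP → DOK: 7+4+6+6+8 = 31
QRY → TOR → FIR → ALP → DOK: 7+9+6+8 = 30
Cheapest is QRY → TOR → FIR → ALP → DOK at 30 min.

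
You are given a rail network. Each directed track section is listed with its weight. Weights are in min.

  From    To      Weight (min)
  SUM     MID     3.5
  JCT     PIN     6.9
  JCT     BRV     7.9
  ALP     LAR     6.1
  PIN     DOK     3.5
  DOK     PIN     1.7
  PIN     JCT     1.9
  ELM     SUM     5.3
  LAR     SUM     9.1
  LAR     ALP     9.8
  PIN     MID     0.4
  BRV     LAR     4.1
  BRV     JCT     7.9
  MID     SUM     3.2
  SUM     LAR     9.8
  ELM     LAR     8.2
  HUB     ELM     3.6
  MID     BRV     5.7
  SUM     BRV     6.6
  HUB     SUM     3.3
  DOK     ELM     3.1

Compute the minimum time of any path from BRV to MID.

Enumerating some paths:
BRV–LAR–SUM–MID: 4.1+9.1+3.5 = 16.7
BRV–JCT–PIN–MID: 7.9+6.9+0.4 = 15.2
The minimum is 15.2 min via BRV–JCT–PIN–MID.

15.2 min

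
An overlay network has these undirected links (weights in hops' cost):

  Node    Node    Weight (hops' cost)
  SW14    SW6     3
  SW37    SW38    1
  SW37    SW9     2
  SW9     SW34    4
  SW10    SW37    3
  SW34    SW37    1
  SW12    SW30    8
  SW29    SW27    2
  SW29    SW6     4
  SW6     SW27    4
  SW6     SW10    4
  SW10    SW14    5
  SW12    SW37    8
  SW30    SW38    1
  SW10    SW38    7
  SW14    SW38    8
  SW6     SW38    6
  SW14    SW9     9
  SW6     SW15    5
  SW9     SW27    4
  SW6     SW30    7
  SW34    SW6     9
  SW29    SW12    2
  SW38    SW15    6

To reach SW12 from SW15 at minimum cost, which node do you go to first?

Enumerating some paths:
SW15 → SW6 → SW29 → SW12: 5+4+2 = 11
SW15 → SW6 → SW27 → SW29 → SW12: 5+4+2+2 = 13
Cheapest is SW15 → SW6 → SW29 → SW12 at 11 hops' cost.
So from SW15 the first move is to SW6.

SW6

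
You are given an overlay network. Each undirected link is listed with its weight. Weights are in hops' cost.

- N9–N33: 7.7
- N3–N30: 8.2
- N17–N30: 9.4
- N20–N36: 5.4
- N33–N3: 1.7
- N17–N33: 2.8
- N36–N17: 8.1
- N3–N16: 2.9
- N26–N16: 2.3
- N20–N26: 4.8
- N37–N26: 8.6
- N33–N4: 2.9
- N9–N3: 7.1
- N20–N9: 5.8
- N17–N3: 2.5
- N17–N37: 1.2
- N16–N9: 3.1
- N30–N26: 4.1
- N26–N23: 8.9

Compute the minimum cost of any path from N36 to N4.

13.8 hops' cost

Running Dijkstra from N36:
N36: 0
N20: 5.4  (via N36)
N17: 8.1  (via N36)
N37: 9.3  (via N17)
N26: 10.2  (via N20)
N3: 10.6  (via N17)
N33: 10.9  (via N17)
N9: 11.2  (via N20)
N16: 12.5  (via N26)
N4: 13.8  (via N33)
Shortest route: N36–N17–N33–N4 = 13.8 hops' cost.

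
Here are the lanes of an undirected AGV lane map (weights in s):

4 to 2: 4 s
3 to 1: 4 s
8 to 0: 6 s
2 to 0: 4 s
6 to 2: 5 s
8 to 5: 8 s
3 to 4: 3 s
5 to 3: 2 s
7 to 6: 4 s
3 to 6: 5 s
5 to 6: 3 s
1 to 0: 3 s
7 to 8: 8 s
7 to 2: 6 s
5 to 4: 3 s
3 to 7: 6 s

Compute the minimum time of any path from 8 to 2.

10 s

Compare a few routes:
8–5–6–2: 8+3+5 = 16
8–7–2: 8+6 = 14
8–5–4–2: 8+3+4 = 15
8–0–2: 6+4 = 10
Cheapest is 8–0–2 at 10 s.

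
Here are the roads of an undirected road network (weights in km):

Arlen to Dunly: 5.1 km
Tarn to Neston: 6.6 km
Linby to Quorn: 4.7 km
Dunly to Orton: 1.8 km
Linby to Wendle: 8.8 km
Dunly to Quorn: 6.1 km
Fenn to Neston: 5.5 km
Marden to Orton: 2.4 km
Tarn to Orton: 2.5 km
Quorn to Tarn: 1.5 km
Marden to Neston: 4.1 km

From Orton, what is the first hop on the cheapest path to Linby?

Tarn

Enumerating some paths:
Orton–Dunly–Quorn–Linby: 1.8+6.1+4.7 = 12.6
Orton–Tarn–Quorn–Linby: 2.5+1.5+4.7 = 8.7
Cheapest is Orton–Tarn–Quorn–Linby at 8.7 km.
So from Orton the first move is to Tarn.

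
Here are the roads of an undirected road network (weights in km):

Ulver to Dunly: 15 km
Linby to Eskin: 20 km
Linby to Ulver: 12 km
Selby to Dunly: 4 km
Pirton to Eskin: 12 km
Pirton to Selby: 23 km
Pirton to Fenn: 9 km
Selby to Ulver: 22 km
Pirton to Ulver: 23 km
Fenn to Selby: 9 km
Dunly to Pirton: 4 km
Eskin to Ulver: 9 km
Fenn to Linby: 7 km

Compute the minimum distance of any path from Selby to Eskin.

20 km

Compare a few routes:
Selby - Fenn - Pirton - Eskin: 9+9+12 = 30
Selby - Dunly - Ulver - Eskin: 4+15+9 = 28
Selby - Dunly - Pirton - Eskin: 4+4+12 = 20
The minimum is 20 km via Selby - Dunly - Pirton - Eskin.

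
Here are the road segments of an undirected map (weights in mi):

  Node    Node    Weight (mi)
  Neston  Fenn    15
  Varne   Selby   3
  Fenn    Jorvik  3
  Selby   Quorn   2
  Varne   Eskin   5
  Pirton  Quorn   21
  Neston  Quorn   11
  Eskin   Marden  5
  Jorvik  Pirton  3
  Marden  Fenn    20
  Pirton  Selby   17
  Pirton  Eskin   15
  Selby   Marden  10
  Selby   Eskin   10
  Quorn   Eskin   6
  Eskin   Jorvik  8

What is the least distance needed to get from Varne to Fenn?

16 mi

Enumerating some paths:
Varne - Eskin - Jorvik - Fenn: 5+8+3 = 16
Varne - Selby - Quorn - Eskin - Jorvik - Fenn: 3+2+6+8+3 = 22
Cheapest is Varne - Eskin - Jorvik - Fenn at 16 mi.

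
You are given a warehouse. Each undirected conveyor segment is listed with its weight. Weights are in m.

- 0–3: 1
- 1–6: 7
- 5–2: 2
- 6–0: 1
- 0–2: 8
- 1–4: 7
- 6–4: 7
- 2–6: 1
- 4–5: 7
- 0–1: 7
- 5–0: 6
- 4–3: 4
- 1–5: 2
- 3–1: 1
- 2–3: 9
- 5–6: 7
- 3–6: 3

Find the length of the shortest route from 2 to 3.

3 m

Running Dijkstra from 2:
2: 0
6: 1  (via 2)
0: 2  (via 6)
5: 2  (via 2)
3: 3  (via 0)
Shortest route: 2 → 6 → 0 → 3 = 3 m.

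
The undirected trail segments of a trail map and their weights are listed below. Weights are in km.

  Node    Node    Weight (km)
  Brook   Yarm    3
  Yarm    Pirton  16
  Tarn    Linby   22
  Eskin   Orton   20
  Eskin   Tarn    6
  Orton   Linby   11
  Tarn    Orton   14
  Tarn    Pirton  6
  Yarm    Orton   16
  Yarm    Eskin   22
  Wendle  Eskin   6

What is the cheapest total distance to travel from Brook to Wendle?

Settle nodes by increasing distance from Brook:
Brook: 0
Yarm: 3  (via Brook)
Orton: 19  (via Yarm)
Pirton: 19  (via Yarm)
Tarn: 25  (via Pirton)
Eskin: 25  (via Yarm)
Linby: 30  (via Orton)
Wendle: 31  (via Eskin)
Shortest route: Brook–Yarm–Eskin–Wendle = 31 km.

31 km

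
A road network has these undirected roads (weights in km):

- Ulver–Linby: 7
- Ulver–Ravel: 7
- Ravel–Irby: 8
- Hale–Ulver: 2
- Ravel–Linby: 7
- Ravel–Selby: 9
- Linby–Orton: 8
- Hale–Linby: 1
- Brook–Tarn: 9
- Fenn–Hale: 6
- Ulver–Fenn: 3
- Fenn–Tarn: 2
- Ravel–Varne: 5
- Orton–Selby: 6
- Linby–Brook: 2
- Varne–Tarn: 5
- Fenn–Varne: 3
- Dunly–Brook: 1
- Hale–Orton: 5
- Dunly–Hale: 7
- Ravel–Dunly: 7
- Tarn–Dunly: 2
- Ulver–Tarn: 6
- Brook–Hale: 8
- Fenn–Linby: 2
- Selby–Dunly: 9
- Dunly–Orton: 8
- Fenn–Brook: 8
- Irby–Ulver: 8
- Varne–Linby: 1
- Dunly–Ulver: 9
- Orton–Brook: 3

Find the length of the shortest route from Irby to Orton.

15 km

Enumerating some paths:
Irby → Ulver → Hale → Linby → Brook → Orton: 8+2+1+2+3 = 16
Irby → Ulver → Hale → Orton: 8+2+5 = 15
Irby → Ravel → Varne → Linby → Brook → Orton: 8+5+1+2+3 = 19
Irby → Ulver → Fenn → Linby → Brook → Orton: 8+3+2+2+3 = 18
The minimum is 15 km via Irby → Ulver → Hale → Orton.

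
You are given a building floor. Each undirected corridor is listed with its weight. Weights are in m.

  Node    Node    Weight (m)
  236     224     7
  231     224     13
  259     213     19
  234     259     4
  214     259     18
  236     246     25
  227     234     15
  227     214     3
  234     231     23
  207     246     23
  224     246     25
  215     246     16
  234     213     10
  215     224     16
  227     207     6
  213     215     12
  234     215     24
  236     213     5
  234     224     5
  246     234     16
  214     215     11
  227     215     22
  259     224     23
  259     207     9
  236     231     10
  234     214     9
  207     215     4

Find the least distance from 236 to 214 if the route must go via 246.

50 m

Best 236 to 246: 236 → 246 costing 25
Shortest 246→214: 246 → 234 → 214 = 25
Total via 246: 25 + 25 = 50 m.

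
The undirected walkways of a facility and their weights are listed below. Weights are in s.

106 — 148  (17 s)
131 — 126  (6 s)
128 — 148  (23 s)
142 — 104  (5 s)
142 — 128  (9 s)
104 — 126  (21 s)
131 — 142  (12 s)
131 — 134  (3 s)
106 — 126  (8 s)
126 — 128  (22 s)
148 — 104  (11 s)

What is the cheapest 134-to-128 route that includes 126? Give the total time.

Best 134 to 126: 134–131–126 costing 9
Shortest 126→128: 126–128 = 22
Total via 126: 9 + 22 = 31 s.

31 s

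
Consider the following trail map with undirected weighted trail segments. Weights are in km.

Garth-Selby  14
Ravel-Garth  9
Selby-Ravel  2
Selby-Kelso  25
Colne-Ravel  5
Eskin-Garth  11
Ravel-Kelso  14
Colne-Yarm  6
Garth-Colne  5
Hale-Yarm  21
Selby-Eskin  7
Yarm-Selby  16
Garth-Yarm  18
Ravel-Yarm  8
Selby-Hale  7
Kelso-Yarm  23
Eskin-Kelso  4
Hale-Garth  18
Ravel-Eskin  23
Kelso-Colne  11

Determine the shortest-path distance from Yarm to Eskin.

17 km

Enumerating some paths:
Yarm - Ravel - Selby - Eskin: 8+2+7 = 17
Yarm - Colne - Kelso - Eskin: 6+11+4 = 21
Yarm - Colne - Ravel - Selby - Eskin: 6+5+2+7 = 20
Cheapest is Yarm - Ravel - Selby - Eskin at 17 km.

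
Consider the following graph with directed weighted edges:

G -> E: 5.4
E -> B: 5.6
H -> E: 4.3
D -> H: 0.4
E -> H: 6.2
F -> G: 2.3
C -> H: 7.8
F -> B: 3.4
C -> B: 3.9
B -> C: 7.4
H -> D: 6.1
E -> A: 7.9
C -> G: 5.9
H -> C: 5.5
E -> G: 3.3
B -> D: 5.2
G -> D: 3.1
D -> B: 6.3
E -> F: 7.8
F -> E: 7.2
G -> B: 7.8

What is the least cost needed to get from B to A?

17.8

Candidate routes:
B → D → H → E → A: 5.2+0.4+4.3+7.9 = 17.8
B → C → G → E → A: 7.4+5.9+5.4+7.9 = 26.6
B → C → H → E → A: 7.4+7.8+4.3+7.9 = 27.4
The minimum is 17.8 via B → D → H → E → A.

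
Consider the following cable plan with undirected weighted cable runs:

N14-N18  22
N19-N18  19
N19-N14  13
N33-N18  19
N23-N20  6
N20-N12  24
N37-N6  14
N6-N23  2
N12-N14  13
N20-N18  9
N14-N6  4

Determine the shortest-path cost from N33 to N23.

Compare a few routes:
N33 - N18 - N20 - N23: 19+9+6 = 34
N33 - N18 - N14 - N6 - N23: 19+22+4+2 = 47
The minimum is 34 via N33 - N18 - N20 - N23.

34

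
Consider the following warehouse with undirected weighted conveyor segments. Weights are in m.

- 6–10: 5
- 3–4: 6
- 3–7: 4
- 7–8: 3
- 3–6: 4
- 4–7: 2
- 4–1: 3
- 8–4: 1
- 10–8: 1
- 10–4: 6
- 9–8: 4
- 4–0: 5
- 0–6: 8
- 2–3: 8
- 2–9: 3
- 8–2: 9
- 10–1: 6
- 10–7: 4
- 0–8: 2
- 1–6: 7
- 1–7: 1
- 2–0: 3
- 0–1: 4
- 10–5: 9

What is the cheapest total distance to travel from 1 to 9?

Candidate routes:
1 - 0 - 8 - 9: 4+2+4 = 10
1 - 0 - 2 - 9: 4+3+3 = 10
1 - 7 - 8 - 9: 1+3+4 = 8
The minimum is 8 m via 1 - 7 - 8 - 9.

8 m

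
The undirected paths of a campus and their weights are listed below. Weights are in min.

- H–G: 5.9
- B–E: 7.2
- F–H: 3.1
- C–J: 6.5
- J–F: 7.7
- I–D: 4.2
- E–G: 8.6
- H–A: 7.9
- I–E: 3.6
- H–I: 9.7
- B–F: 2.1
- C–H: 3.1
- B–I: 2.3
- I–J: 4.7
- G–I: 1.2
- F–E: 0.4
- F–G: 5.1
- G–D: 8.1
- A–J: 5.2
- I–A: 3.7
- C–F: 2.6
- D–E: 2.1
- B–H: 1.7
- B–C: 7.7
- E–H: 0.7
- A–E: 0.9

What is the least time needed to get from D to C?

5.1 min

Compare a few routes:
D–E–H–F–C: 2.1+0.7+3.1+2.6 = 8.5
D–E–H–C: 2.1+0.7+3.1 = 5.9
D–E–F–C: 2.1+0.4+2.6 = 5.1
D–E–F–H–C: 2.1+0.4+3.1+3.1 = 8.7
Cheapest is D–E–F–C at 5.1 min.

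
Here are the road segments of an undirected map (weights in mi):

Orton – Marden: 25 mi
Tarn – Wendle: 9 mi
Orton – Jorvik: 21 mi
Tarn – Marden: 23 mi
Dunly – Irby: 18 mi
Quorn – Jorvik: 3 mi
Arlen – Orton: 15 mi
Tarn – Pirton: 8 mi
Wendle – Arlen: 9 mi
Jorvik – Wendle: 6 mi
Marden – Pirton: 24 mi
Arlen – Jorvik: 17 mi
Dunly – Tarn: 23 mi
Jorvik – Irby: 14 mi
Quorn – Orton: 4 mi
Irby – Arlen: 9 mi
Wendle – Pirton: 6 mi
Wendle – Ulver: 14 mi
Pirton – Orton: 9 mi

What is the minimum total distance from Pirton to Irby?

Compare a few routes:
Pirton–Wendle–Jorvik–Irby: 6+6+14 = 26
Pirton–Wendle–Arlen–Irby: 6+9+9 = 24
The minimum is 24 mi via Pirton–Wendle–Arlen–Irby.

24 mi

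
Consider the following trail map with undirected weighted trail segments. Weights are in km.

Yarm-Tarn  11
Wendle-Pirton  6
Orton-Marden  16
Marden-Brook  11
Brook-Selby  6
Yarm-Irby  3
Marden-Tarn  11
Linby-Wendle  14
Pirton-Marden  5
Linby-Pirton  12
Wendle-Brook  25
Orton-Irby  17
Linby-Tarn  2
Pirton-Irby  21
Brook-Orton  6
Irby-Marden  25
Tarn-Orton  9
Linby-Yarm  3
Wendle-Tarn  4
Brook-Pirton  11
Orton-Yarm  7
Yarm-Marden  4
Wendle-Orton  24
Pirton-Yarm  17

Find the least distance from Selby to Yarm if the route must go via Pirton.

Best Selby to Pirton: Selby–Brook–Pirton costing 17
Shortest Pirton→Yarm: Pirton–Marden–Yarm = 9
Total via Pirton: 17 + 9 = 26 km.

26 km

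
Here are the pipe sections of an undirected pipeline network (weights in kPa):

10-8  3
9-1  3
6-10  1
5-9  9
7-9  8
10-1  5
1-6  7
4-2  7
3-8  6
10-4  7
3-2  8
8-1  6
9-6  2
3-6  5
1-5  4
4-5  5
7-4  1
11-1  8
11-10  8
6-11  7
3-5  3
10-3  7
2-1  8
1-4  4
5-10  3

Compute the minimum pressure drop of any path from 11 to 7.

Candidate routes:
11 - 1 - 4 - 7: 8+4+1 = 13
11 - 10 - 4 - 7: 8+7+1 = 16
Cheapest is 11 - 1 - 4 - 7 at 13 kPa.

13 kPa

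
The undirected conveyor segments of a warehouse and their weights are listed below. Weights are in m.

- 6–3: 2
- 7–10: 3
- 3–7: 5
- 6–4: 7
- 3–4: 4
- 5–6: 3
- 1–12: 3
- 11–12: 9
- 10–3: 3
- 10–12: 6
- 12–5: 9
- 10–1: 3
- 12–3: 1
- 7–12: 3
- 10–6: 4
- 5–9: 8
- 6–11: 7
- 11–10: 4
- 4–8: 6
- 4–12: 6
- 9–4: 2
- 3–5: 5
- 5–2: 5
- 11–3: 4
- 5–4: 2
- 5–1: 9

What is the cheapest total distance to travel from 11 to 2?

Compare a few routes:
11 - 6 - 5 - 2: 7+3+5 = 15
11 - 10 - 6 - 5 - 2: 4+4+3+5 = 16
11 - 3 - 5 - 2: 4+5+5 = 14
11 - 3 - 4 - 5 - 2: 4+4+2+5 = 15
Cheapest is 11 - 3 - 5 - 2 at 14 m.

14 m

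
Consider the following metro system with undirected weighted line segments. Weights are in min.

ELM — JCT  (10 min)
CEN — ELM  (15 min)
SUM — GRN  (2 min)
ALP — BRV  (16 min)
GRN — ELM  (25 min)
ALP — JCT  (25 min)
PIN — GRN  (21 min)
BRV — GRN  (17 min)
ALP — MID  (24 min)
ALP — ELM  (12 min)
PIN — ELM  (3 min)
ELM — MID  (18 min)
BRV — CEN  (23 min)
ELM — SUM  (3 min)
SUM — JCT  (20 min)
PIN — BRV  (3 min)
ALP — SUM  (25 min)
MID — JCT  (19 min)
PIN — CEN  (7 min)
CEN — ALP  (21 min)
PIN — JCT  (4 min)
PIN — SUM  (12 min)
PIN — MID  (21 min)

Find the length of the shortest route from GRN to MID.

23 min

Settle nodes by increasing distance from GRN:
GRN: 0
SUM: 2  (via GRN)
ELM: 5  (via SUM)
PIN: 8  (via ELM)
BRV: 11  (via PIN)
JCT: 12  (via PIN)
CEN: 15  (via PIN)
ALP: 17  (via ELM)
MID: 23  (via ELM)
Shortest route: GRN–SUM–ELM–MID = 23 min.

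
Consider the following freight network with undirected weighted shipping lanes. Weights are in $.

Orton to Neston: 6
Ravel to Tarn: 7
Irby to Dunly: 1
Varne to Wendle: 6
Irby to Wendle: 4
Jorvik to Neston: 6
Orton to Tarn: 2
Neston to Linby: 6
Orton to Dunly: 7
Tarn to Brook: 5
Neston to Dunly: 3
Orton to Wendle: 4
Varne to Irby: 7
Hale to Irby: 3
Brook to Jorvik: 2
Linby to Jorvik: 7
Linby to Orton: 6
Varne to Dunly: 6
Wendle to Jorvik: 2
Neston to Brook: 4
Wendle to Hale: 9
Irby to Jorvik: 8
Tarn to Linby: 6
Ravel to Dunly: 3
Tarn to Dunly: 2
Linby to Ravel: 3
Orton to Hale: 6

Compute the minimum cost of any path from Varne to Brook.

$10

Settle nodes by increasing distance from Varne:
Varne: 0
Wendle: 6  (via Varne)
Dunly: 6  (via Varne)
Irby: 7  (via Varne)
Jorvik: 8  (via Wendle)
Tarn: 8  (via Dunly)
Neston: 9  (via Dunly)
Ravel: 9  (via Dunly)
Hale: 10  (via Irby)
Orton: 10  (via Wendle)
Brook: 10  (via Jorvik)
Shortest route: Varne → Wendle → Jorvik → Brook = $10.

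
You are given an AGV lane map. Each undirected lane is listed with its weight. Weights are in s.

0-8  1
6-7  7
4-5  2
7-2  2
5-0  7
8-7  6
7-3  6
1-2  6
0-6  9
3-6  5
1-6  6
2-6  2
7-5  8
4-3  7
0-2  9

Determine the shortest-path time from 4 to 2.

Candidate routes:
4 → 3 → 6 → 2: 7+5+2 = 14
4 → 5 → 7 → 2: 2+8+2 = 12
The minimum is 12 s via 4 → 5 → 7 → 2.

12 s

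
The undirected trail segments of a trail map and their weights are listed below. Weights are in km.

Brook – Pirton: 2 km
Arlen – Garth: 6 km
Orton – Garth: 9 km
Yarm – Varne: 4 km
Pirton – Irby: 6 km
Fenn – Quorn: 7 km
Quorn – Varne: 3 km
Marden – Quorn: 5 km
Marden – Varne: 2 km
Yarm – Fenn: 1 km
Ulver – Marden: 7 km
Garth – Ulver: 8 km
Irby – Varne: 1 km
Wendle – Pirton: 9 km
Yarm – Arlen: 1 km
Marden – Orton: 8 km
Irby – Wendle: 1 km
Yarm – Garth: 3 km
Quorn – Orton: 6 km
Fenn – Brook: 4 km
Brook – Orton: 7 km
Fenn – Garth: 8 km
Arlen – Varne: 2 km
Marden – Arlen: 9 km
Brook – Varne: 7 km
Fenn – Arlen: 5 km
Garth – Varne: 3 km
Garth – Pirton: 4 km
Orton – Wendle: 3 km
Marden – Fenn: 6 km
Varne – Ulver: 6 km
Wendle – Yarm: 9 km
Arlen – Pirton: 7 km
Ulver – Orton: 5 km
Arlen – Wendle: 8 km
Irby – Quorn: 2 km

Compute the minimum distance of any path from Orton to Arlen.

7 km

Shortest distances from Orton:
Orton: 0
Wendle: 3  (via Orton)
Irby: 4  (via Wendle)
Ulver: 5  (via Orton)
Varne: 5  (via Irby)
Quorn: 6  (via Orton)
Arlen: 7  (via Varne)
Shortest route: Orton–Wendle–Irby–Varne–Arlen = 7 km.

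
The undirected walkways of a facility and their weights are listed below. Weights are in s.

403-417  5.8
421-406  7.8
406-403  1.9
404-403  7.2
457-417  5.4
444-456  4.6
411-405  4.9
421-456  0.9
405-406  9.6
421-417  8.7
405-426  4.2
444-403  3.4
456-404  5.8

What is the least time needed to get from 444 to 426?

19.1 s

Shortest distances from 444:
444: 0
403: 3.4  (via 444)
456: 4.6  (via 444)
406: 5.3  (via 403)
421: 5.5  (via 456)
417: 9.2  (via 403)
404: 10.4  (via 456)
457: 14.6  (via 417)
405: 14.9  (via 406)
426: 19.1  (via 405)
Shortest route: 444–403–406–405–426 = 19.1 s.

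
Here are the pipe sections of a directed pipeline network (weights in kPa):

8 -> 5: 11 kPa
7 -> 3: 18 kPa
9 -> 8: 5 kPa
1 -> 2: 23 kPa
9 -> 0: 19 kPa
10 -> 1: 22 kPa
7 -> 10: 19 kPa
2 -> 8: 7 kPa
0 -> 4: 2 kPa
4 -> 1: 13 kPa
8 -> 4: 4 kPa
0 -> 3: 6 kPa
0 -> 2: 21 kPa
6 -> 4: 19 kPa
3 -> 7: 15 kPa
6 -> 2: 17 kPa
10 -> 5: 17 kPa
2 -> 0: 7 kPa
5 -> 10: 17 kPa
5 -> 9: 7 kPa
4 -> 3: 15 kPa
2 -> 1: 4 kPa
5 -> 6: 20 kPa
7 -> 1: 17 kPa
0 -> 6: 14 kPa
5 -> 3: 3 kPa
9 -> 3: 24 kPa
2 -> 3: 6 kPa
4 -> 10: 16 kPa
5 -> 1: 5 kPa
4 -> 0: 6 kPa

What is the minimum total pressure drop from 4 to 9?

Shortest distances from 4:
4: 0
0: 6  (via 4)
3: 12  (via 0)
1: 13  (via 4)
10: 16  (via 4)
6: 20  (via 0)
2: 27  (via 0)
7: 27  (via 3)
5: 33  (via 10)
8: 34  (via 2)
9: 40  (via 5)
Shortest route: 4–10–5–9 = 40 kPa.

40 kPa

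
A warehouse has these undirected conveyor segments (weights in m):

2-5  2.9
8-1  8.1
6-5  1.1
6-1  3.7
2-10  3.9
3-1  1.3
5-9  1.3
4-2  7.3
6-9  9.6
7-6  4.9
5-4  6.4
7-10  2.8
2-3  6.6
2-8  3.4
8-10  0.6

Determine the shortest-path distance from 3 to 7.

Running Dijkstra from 3:
3: 0
1: 1.3  (via 3)
6: 5  (via 1)
5: 6.1  (via 6)
2: 6.6  (via 3)
9: 7.4  (via 5)
8: 9.4  (via 1)
7: 9.9  (via 6)
Shortest route: 3–1–6–7 = 9.9 m.

9.9 m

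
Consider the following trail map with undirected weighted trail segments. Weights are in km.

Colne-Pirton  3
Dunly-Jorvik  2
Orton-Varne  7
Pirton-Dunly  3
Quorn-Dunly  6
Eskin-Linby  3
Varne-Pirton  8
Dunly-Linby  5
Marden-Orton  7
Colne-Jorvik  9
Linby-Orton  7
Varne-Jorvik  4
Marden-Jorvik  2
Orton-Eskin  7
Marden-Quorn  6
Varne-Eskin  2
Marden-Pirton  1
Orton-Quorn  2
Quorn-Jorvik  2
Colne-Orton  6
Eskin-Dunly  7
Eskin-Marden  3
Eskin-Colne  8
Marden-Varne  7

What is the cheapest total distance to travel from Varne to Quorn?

6 km

Settle nodes by increasing distance from Varne:
Varne: 0
Eskin: 2  (via Varne)
Jorvik: 4  (via Varne)
Linby: 5  (via Eskin)
Marden: 5  (via Eskin)
Pirton: 6  (via Marden)
Dunly: 6  (via Jorvik)
Quorn: 6  (via Jorvik)
Shortest route: Varne → Jorvik → Quorn = 6 km.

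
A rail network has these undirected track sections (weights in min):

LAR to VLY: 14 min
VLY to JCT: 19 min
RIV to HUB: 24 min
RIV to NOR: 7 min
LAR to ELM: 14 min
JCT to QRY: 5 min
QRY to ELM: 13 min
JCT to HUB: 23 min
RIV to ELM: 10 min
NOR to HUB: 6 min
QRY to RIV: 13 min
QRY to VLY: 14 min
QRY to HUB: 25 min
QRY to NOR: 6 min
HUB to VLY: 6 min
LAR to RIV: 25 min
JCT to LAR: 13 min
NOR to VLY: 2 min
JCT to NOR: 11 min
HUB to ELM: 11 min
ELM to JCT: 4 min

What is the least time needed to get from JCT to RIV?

Compare a few routes:
JCT–ELM–RIV: 4+10 = 14
JCT–QRY–NOR–RIV: 5+6+7 = 18
Cheapest is JCT–ELM–RIV at 14 min.

14 min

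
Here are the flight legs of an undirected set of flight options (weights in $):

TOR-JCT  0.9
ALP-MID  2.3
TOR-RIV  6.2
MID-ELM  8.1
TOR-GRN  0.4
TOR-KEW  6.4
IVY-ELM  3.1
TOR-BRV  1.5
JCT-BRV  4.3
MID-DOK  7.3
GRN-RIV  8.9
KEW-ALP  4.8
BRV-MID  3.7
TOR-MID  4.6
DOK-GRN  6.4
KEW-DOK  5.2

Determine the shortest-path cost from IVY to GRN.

$16.2

Compare a few routes:
IVY - ELM - MID - BRV - TOR - GRN: 3.1+8.1+3.7+1.5+0.4 = 16.8
IVY - ELM - MID - TOR - GRN: 3.1+8.1+4.6+0.4 = 16.2
The minimum is $16.2 via IVY - ELM - MID - TOR - GRN.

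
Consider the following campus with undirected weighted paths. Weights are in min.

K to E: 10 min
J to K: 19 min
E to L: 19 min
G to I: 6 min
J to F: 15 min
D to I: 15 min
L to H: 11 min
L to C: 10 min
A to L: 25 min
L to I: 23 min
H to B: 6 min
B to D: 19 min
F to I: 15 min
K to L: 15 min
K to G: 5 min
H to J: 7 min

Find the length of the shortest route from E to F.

36 min

Compare a few routes:
E–K–J–F: 10+19+15 = 44
E–L–H–J–F: 19+11+7+15 = 52
E–L–I–F: 19+23+15 = 57
E–K–G–I–F: 10+5+6+15 = 36
Cheapest is E–K–G–I–F at 36 min.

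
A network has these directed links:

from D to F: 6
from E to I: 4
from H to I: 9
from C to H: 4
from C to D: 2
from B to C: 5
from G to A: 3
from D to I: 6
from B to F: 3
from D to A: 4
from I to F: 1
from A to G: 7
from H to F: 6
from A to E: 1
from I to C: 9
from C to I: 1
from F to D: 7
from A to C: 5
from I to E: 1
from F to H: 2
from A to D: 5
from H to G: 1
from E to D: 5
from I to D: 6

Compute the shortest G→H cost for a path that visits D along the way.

Shortest G→D: G → A → D = 8
Best D to H: D → F → H costing 8
Total via D: 8 + 8 = 16.

16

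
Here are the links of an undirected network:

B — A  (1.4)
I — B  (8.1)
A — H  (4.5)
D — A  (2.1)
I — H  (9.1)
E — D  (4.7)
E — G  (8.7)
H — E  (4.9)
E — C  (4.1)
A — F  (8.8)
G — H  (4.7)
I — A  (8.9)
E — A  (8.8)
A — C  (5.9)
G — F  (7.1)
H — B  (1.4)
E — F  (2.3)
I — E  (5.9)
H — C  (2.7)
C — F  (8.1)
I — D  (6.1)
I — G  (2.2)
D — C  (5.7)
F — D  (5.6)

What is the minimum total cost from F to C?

Candidate routes:
F → E → C: 2.3+4.1 = 6.4
F → C: 8.1 = 8.1
F → E → H → C: 2.3+4.9+2.7 = 9.9
The minimum is 6.4 via F → E → C.

6.4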